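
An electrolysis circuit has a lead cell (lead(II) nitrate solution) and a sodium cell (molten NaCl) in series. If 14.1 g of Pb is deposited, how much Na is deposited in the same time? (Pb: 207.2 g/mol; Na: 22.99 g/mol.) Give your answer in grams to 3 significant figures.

n(Pb) = 14.1 / 207.2 = 0.06805 mol
Pb²⁺ + 2e⁻ → Pb, so n(e⁻) = 2 × 0.06805 = 0.1361 mol
Same current for the same time ⇒ same n(e⁻) = 0.1361 mol in both cells.
Na⁺ + e⁻ → Na, so n(Na) = 0.1361 mol
m(Na) = 0.1361 × 22.99 = 3.13 g

3.13 g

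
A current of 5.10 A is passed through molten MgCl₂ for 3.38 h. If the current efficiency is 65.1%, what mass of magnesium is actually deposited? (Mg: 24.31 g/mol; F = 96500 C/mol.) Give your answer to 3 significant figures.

5.09 g

Q = 5.10 × 12168 = 62060 C
n(e⁻) = 62060 / 96500 = 0.6431 mol
Mg²⁺ + 2e⁻ → Mg, so theoretical m(Mg) = 0.3216 × 24.31 = 7.818 g
Actual mass = 65.1% × 7.818 = 5.09 g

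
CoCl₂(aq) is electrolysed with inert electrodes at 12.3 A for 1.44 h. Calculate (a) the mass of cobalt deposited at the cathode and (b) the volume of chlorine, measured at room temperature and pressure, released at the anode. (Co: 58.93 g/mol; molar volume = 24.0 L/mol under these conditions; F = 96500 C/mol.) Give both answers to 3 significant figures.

Q = 12.3 × 5184 = 63760 C; n(e⁻) = 63760 / 96500 = 0.6607 mol
Cathode: Co²⁺ + 2e⁻ → Co → n(Co) = 0.6607/2 = 0.3304 mol → 19.5 g
Anode: 2Cl⁻ → Cl₂ + 2e⁻ → n(Cl₂) = 0.6607/2 = 0.3304 mol → 7.93 L

19.5 g Co; 7.93 L Cl₂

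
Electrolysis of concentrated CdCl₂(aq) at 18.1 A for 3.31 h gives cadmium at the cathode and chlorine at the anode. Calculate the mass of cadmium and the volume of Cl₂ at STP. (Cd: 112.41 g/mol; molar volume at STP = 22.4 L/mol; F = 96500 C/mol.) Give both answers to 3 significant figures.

Q = 18.1 × 11916 = 2.157×10^5 C; n(e⁻) = 2.157×10^5 / 96500 = 2.235 mol
Cathode: Cd²⁺ + 2e⁻ → Cd → n(Cd) = 2.235/2 = 1.118 mol → 126 g
Anode: 2Cl⁻ → Cl₂ + 2e⁻ → n(Cl₂) = 2.235/2 = 1.118 mol → 25.0 L

126 g Cd; 25.0 L Cl₂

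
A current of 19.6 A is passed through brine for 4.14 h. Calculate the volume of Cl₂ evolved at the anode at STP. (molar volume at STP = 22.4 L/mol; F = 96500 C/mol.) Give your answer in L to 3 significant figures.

33.9 L

Charge passed = 19.6 × 14904 = 2.921×10^5 C
n(e⁻) = 2.921×10^5 / 96500 = 3.027 mol
2Cl⁻ → Cl₂ + 2e⁻, so n(Cl₂) = 3.027 / 2 = 1.514 mol
V = 1.514 × 22.4 = 33.91 L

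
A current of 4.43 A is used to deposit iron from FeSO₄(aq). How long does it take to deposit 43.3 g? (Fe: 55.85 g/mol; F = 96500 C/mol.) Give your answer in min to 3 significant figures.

563 min

n(Fe) = 43.3 / 55.85 = 0.7753 mol
Fe²⁺ + 2e⁻ → Fe, so n(e⁻) = 2 × 0.7753 = 1.551 mol
Q = 1.551 × 96500 = 1.497×10^5 C
t = Q / I = 1.497×10^5 / 4.43 = 33790 s = 563 min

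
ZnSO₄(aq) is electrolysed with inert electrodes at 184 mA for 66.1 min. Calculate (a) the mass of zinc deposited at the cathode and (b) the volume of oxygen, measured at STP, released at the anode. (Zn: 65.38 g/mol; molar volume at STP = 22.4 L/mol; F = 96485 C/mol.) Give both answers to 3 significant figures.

Q = 0.184 × 3966 = 729.7 C; n(e⁻) = 729.7 / 96485 = 0.007563 mol
Cathode: Zn²⁺ + 2e⁻ → Zn → n(Zn) = 0.007563/2 = 0.003782 mol → 0.247 g
Anode: 2H₂O → O₂ + 4H⁺ + 4e⁻ → n(O₂) = 0.007563/4 = 0.001891 mol → 0.0424 L

0.247 g Zn; 0.0424 L O₂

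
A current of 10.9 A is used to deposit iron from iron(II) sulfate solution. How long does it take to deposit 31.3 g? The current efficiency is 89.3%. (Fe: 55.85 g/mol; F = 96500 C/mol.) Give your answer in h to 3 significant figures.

n(Fe) = 31.3 / 55.85 = 0.5604 mol
Fe²⁺ + 2e⁻ → Fe, so n(e⁻) = 2 × 0.5604 = 1.121 mol
Q = 1.121 × 96500 / 0.893 = 1.211×10^5 C
t = Q / I = 1.211×10^5 / 10.9 = 11110 s = 3.09 h

3.09 h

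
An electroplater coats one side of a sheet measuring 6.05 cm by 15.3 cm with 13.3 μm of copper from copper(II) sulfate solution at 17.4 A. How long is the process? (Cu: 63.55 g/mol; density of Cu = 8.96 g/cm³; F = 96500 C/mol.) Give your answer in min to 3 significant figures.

3.21 min

Plated area = 6.05 × 15.3 = 92.57 cm²
Volume = 92.57 × 13.3×10⁻⁴ cm = 0.1231 cm³
m(Cu) = 0.1231 × 8.96 = 1.103 g
n(Cu) = 1.103 / 63.55 = 0.01736 mol; n(e⁻) = 2 × 0.01736 = 0.03472 mol
Q = 0.03472 × 96500 = 3350 C
t = 3350 / 17.4 = 192.5 s = 3.21 min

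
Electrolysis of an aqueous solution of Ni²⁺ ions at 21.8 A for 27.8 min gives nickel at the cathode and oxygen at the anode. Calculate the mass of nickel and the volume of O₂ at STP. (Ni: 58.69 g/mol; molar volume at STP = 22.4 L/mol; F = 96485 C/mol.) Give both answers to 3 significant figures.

11.1 g Ni; 2.11 L O₂

Q = 21.8 × 1668 = 36360 C; n(e⁻) = 36360 / 96485 = 0.3768 mol
Cathode: Ni²⁺ + 2e⁻ → Ni → n(Ni) = 0.3768/2 = 0.1884 mol → 11.1 g
Anode: 2H₂O → O₂ + 4H⁺ + 4e⁻ → n(O₂) = 0.3768/4 = 0.09420 mol → 2.11 L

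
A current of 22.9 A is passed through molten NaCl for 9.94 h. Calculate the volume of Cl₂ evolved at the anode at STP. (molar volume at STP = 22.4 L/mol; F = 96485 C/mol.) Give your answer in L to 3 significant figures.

95.1 L

Charge passed = 22.9 × 35784 = 8.195×10^5 C
n(e⁻) = 8.195×10^5 / 96485 = 8.494 mol
2Cl⁻ → Cl₂ + 2e⁻, so n(Cl₂) = 8.494 / 2 = 4.247 mol
V = 4.247 × 22.4 = 95.13 L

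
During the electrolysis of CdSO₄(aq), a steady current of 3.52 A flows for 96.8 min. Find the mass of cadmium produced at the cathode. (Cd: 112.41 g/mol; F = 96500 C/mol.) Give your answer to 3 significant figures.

11.9 g

Charge passed = 3.52 × 5808 = 20440 C
n(e⁻) = Q/F = 20440/96500 = 0.2118 mol
Cd²⁺ + 2e⁻ → Cd, so n(Cd) = 0.2118 / 2 = 0.1059 mol
m = 0.1059 × 112.41 = 11.9 g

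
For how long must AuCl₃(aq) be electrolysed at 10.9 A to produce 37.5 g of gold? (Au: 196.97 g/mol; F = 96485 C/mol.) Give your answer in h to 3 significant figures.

1.40 h

n(Au) = 37.5 / 196.97 = 0.1904 mol
Au³⁺ + 3e⁻ → Au, so n(e⁻) = 3 × 0.1904 = 0.5712 mol
Q = 0.5712 × 96485 = 55110 C
t = Q / I = 55110 / 10.9 = 5056 s = 1.40 h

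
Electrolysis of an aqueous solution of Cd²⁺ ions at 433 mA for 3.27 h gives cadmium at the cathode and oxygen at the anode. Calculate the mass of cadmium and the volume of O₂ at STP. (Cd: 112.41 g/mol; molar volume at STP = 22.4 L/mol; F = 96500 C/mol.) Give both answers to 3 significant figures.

Q = 0.433 × 11772 = 5097 C; n(e⁻) = 5097 / 96500 = 0.05282 mol
Cathode: Cd²⁺ + 2e⁻ → Cd → n(Cd) = 0.05282/2 = 0.02641 mol → 2.97 g
Anode: 2H₂O → O₂ + 4H⁺ + 4e⁻ → n(O₂) = 0.05282/4 = 0.01321 mol → 0.296 L

2.97 g Cd; 0.296 L O₂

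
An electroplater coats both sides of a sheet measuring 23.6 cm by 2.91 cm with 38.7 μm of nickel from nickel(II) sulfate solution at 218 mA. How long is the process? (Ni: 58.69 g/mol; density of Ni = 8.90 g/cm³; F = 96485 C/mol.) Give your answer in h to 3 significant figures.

19.8 h

Plated area = 2 × 23.6 × 2.91 = 137.4 cm²
Volume = 137.4 × 38.7×10⁻⁴ cm = 0.5317 cm³
m(Ni) = 0.5317 × 8.90 = 4.732 g
n(Ni) = 4.732 / 58.69 = 0.08063 mol; n(e⁻) = 2 × 0.08063 = 0.1613 mol
Q = 0.1613 × 96485 = 15560 C
t = 15560 / 0.218 = 71380 s = 19.8 h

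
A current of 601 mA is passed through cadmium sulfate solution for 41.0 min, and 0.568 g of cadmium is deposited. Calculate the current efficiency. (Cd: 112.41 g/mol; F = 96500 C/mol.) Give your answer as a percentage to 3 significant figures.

Q = 0.601 × 2460 = 1478 C
n(e⁻) = 1478 / 96500 = 0.01532 mol
Cd²⁺ + 2e⁻ → Cd, so theoretical n(Cd) = 0.007660 mol → 0.8611 g
Efficiency = 0.568 / 0.8611 = 0.6596 = 66.0%

66.0%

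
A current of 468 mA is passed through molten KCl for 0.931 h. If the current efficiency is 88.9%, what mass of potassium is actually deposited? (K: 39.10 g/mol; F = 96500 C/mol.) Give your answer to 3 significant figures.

Q = 0.468 × 3351.6 = 1569 C
n(e⁻) = 1569 / 96500 = 0.01626 mol
K⁺ + e⁻ → K, so theoretical m(K) = 0.01626 × 39.10 = 0.6358 g
Actual mass = 88.9% × 0.6358 = 0.565 g

0.565 g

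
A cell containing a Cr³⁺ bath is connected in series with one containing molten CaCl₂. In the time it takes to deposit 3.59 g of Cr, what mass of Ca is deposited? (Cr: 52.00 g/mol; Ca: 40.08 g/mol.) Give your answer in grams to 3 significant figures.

n(Cr) = 3.59 / 52.00 = 0.06904 mol
Cr³⁺ + 3e⁻ → Cr, so n(e⁻) = 3 × 0.06904 = 0.2071 mol
In series, the same 0.2071 mol of electrons flows through the second cell.
Ca²⁺ + 2e⁻ → Ca, so n(Ca) = 0.2071 / 2 = 0.1036 mol
m(Ca) = 0.1036 × 40.08 = 4.15 g

4.15 g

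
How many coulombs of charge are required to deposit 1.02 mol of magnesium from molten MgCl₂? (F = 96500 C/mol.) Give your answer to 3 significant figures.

Mg²⁺ + 2e⁻ → Mg, so n(e⁻) = 2 × 1.02 = 2.040 mol
Q = 2.040 × 96500 = 1.969×10^5 C

1.97×10^5 C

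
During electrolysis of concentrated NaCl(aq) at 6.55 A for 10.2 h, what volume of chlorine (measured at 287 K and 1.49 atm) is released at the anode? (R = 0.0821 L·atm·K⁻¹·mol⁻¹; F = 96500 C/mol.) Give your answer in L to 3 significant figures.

Charge passed = 6.55 × 36720 = 2.405×10^5 C
n(e⁻) = Q/F = 2.405×10^5/96500 = 2.492 mol
2Cl⁻ → Cl₂ + 2e⁻, so n(Cl₂) = 2.492 / 2 = 1.246 mol
V = nRT/P = 1.246 × 0.0821 × 287 / 1.49 = 19.70 L

19.7 L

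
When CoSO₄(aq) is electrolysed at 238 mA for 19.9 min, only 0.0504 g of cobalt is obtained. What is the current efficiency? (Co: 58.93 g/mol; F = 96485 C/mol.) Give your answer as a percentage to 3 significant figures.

Q = 0.238 × 1194 = 284.2 C
n(e⁻) = 284.2 / 96485 = 0.002946 mol
Co²⁺ + 2e⁻ → Co, so theoretical n(Co) = 0.001473 mol → 0.08680 g
Efficiency = 0.0504 / 0.08680 = 0.5806 = 58.1%

58.1%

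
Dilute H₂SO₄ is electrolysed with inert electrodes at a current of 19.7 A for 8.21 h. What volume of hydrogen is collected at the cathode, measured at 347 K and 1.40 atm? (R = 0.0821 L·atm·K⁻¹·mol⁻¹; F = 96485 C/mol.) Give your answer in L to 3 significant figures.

Q = 19.7 A × 29556 s = 5.823×10^5 C
Moles of electrons = 5.823×10^5 / 96485 = 6.035 mol
2H⁺ + 2e⁻ → H₂, so n(H₂) = 6.035 / 2 = 3.018 mol
V = nRT/P = 3.018 × 0.0821 × 347 / 1.40 = 61.41 L

61.4 L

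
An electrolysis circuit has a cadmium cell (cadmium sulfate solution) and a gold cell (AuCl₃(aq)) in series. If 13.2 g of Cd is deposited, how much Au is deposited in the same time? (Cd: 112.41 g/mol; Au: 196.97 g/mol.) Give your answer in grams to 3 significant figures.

15.4 g

n(Cd) = 13.2 / 112.41 = 0.1174 mol
Cd²⁺ + 2e⁻ → Cd, so n(e⁻) = 2 × 0.1174 = 0.2348 mol
In series, the same 0.2348 mol of electrons flows through the second cell.
Au³⁺ + 3e⁻ → Au, so n(Au) = 0.2348 / 3 = 0.07827 mol
m(Au) = 0.07827 × 196.97 = 15.4 g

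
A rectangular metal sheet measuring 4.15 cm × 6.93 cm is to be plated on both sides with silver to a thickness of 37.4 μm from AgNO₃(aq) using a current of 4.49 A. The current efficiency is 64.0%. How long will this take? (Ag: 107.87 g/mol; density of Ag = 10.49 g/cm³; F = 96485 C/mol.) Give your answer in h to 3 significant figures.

Plated area = 2 × 4.15 × 6.93 = 57.52 cm²
Volume = 57.52 × 37.4×10⁻⁴ cm = 0.2151 cm³
m(Ag) = 0.2151 × 10.49 = 2.256 g
n(Ag) = 2.256 / 107.87 = 0.02091 mol; n(e⁻) = 0.02091 mol
Q = 0.02091 × 96485 / 0.640 = 3152 C
t = 3152 / 4.49 = 702.0 s = 0.195 h

0.195 h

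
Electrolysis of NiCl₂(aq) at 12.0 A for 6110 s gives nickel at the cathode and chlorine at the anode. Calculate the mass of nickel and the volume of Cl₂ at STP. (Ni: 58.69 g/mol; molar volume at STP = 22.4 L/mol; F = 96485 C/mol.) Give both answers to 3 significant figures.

22.3 g Ni; 8.51 L Cl₂

Q = 12.0 × 6110 = 73320 C; n(e⁻) = 73320 / 96485 = 0.7599 mol
Cathode: Ni²⁺ + 2e⁻ → Ni → n(Ni) = 0.7599/2 = 0.3800 mol → 22.3 g
Anode: 2Cl⁻ → Cl₂ + 2e⁻ → n(Cl₂) = 0.7599/2 = 0.3800 mol → 8.51 L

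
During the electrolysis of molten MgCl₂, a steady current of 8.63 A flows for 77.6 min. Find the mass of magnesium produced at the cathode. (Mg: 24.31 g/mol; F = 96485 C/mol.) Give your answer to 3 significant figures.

5.06 g

Q = 8.63 A × 4656 s = 40180 C
n(e⁻) = Q/F = 40180/96485 = 0.4164 mol
Mg²⁺ + 2e⁻ → Mg, so n(Mg) = 0.4164 / 2 = 0.2082 mol
m = 0.2082 × 24.31 = 5.06 g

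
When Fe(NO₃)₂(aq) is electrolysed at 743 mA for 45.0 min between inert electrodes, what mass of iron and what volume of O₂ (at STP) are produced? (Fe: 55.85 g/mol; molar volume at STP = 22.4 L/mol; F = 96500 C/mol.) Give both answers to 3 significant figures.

Q = 0.743 × 2700 = 2006 C; n(e⁻) = 2006 / 96500 = 0.02079 mol
Cathode: Fe²⁺ + 2e⁻ → Fe → n(Fe) = 0.02079/2 = 0.01040 mol → 0.581 g
Anode: 2H₂O → O₂ + 4H⁺ + 4e⁻ → n(O₂) = 0.02079/4 = 0.005198 mol → 0.116 L

0.581 g Fe; 0.116 L O₂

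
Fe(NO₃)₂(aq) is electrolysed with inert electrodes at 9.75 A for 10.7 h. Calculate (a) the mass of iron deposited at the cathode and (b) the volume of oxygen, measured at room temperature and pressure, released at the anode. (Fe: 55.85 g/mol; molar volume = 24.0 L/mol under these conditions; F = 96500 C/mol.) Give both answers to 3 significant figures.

Q = 9.75 × 38520 = 3.756×10^5 C; n(e⁻) = 3.756×10^5 / 96500 = 3.892 mol
Cathode: Fe²⁺ + 2e⁻ → Fe → n(Fe) = 3.892/2 = 1.946 mol → 109 g
Anode: 2H₂O → O₂ + 4H⁺ + 4e⁻ → n(O₂) = 3.892/4 = 0.9730 mol → 23.4 L

109 g Fe; 23.4 L O₂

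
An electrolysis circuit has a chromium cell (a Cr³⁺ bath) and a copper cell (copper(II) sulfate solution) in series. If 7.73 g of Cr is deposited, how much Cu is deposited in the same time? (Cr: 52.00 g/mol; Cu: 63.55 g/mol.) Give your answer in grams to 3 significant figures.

n(Cr) = 7.73 / 52.00 = 0.1487 mol
Cr³⁺ + 3e⁻ → Cr, so n(e⁻) = 3 × 0.1487 = 0.4461 mol
In series, the same 0.4461 mol of electrons flows through the second cell.
Cu²⁺ + 2e⁻ → Cu, so n(Cu) = 0.4461 / 2 = 0.2231 mol
m(Cu) = 0.2231 × 63.55 = 14.2 g

14.2 g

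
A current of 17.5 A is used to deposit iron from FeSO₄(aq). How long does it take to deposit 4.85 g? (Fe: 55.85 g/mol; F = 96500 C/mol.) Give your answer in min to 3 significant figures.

n(Fe) = 4.85 / 55.85 = 0.08684 mol
Fe²⁺ + 2e⁻ → Fe, so n(e⁻) = 2 × 0.08684 = 0.1737 mol
Q = 0.1737 × 96500 = 16760 C
t = Q / I = 16760 / 17.5 = 957.7 s = 16.0 min

16.0 min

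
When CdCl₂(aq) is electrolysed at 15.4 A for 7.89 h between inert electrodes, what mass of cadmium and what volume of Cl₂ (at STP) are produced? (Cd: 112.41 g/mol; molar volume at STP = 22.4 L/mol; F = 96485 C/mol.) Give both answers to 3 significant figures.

255 g Cd; 50.8 L Cl₂

Q = 15.4 × 28404 = 4.374×10^5 C; n(e⁻) = 4.374×10^5 / 96485 = 4.533 mol
Cathode: Cd²⁺ + 2e⁻ → Cd → n(Cd) = 4.533/2 = 2.267 mol → 255 g
Anode: 2Cl⁻ → Cl₂ + 2e⁻ → n(Cl₂) = 4.533/2 = 2.267 mol → 50.8 L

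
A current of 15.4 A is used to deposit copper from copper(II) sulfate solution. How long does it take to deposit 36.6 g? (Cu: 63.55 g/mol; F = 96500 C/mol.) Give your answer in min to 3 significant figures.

120 min

n(Cu) = 36.6 / 63.55 = 0.5759 mol
Cu²⁺ + 2e⁻ → Cu, so n(e⁻) = 2 × 0.5759 = 1.152 mol
Q = 1.152 × 96500 = 1.112×10^5 C
t = Q / I = 1.112×10^5 / 15.4 = 7221 s = 120 min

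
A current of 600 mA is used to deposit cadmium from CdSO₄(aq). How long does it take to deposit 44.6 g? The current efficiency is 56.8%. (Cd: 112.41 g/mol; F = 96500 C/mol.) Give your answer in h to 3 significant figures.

n(Cd) = 44.6 / 112.41 = 0.3968 mol
Cd²⁺ + 2e⁻ → Cd, so n(e⁻) = 2 × 0.3968 = 0.7936 mol
Q = 0.7936 × 96500 / 0.568 = 1.348×10^5 C
t = Q / I = 1.348×10^5 / 0.600 = 2.247×10^5 s = 62.4 h

62.4 h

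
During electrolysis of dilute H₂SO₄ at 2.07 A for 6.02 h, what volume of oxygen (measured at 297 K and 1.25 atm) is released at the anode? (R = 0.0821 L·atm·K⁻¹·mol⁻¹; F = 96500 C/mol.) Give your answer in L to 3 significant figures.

Charge passed = 2.07 × 21672 = 44860 C
n(e⁻) = Q/F = 44860/96500 = 0.4649 mol
2H₂O → O₂ + 4H⁺ + 4e⁻, so n(O₂) = 0.4649 / 4 = 0.1162 mol
V = nRT/P = 0.1162 × 0.0821 × 297 / 1.25 = 2.267 L

2.27 L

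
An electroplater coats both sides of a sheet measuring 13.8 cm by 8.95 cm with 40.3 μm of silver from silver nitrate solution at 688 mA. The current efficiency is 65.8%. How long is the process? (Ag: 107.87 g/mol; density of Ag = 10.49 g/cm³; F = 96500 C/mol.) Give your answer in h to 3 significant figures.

5.73 h

Plated area = 2 × 13.8 × 8.95 = 247.0 cm²
Volume = 247.0 × 40.3×10⁻⁴ cm = 0.9954 cm³
m(Ag) = 0.9954 × 10.49 = 10.44 g
n(Ag) = 10.44 / 107.87 = 0.09678 mol; n(e⁻) = 0.09678 mol
Q = 0.09678 × 96500 / 0.658 = 14190 C
t = 14190 / 0.688 = 20630 s = 5.73 h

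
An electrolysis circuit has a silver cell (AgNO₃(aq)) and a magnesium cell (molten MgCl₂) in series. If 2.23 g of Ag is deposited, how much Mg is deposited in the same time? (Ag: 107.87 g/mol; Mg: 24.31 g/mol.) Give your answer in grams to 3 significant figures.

n(Ag) = 2.23 / 107.87 = 0.02067 mol
Ag⁺ + e⁻ → Ag, so n(e⁻) = 0.02067 mol
Since the cells are in series, n(e⁻) in the Mg cell is also 0.02067 mol.
Mg²⁺ + 2e⁻ → Mg, so n(Mg) = 0.02067 / 2 = 0.01034 mol
m(Mg) = 0.01034 × 24.31 = 0.251 g

0.251 g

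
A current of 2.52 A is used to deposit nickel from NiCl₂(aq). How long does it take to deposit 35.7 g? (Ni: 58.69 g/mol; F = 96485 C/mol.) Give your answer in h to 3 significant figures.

n(Ni) = 35.7 / 58.69 = 0.6083 mol
Ni²⁺ + 2e⁻ → Ni, so n(e⁻) = 2 × 0.6083 = 1.217 mol
Q = 1.217 × 96485 = 1.174×10^5 C
t = Q / I = 1.174×10^5 / 2.52 = 46590 s = 12.9 h

12.9 h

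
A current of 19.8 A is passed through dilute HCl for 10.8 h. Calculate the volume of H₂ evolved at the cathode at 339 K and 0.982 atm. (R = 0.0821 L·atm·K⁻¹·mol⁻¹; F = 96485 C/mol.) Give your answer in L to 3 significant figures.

Q = It = 19.8 × 38880 = 7.698×10^5 C
n(e⁻) = Q/F = 7.698×10^5/96485 = 7.978 mol
2H⁺ + 2e⁻ → H₂, so n(H₂) = 7.978 / 2 = 3.989 mol
V = nRT/P = 3.989 × 0.0821 × 339 / 0.982 = 113.1 L

113 L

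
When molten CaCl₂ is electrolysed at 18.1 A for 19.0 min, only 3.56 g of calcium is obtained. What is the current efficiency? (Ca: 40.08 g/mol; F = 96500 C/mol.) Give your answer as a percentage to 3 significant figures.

83.1%

Q = 18.1 × 1140 = 20630 C
n(e⁻) = 20630 / 96500 = 0.2138 mol
Ca²⁺ + 2e⁻ → Ca, so theoretical n(Ca) = 0.1069 mol → 4.285 g
Efficiency = 3.56 / 4.285 = 0.8308 = 83.1%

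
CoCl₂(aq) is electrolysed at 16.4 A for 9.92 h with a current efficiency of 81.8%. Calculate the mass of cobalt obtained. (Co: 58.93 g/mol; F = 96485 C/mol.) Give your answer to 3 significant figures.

Q = 16.4 × 35712 = 5.857×10^5 C
n(e⁻) = 5.857×10^5 / 96485 = 6.070 mol
Co²⁺ + 2e⁻ → Co, so theoretical m(Co) = 3.035 × 58.93 = 178.9 g
Actual mass = 81.8% × 178.9 = 146 g

146 g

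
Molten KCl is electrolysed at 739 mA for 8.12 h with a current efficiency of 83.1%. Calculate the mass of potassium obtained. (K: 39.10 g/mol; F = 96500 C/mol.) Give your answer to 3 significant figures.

7.27 g

Q = 0.739 × 29232 = 21600 C
n(e⁻) = 21600 / 96500 = 0.2238 mol
K⁺ + e⁻ → K, so theoretical m(K) = 0.2238 × 39.10 = 8.751 g
Actual mass = 83.1% × 8.751 = 7.27 g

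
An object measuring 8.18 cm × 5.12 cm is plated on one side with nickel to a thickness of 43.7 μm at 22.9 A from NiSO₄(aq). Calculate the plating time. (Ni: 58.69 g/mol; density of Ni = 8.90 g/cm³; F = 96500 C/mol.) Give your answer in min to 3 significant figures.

Plated area = 8.18 × 5.12 = 41.88 cm²
Volume = 41.88 × 43.7×10⁻⁴ cm = 0.1830 cm³
m(Ni) = 0.1830 × 8.90 = 1.629 g
n(Ni) = 1.629 / 58.69 = 0.02776 mol; n(e⁻) = 2 × 0.02776 = 0.05552 mol
Q = 0.05552 × 96500 = 5358 C
t = 5358 / 22.9 = 234.0 s = 3.90 min

3.90 min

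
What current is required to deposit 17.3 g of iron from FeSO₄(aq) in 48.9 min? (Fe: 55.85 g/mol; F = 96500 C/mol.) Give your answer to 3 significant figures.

20.4 A

n(Fe) = 17.3 / 55.85 = 0.3098 mol
Fe²⁺ + 2e⁻ → Fe, so n(e⁻) = 2 × 0.3098 = 0.6196 mol
Q = 0.6196 × 96500 = 59790 C
I = Q / t = 59790 / 2934 s = 20.4 A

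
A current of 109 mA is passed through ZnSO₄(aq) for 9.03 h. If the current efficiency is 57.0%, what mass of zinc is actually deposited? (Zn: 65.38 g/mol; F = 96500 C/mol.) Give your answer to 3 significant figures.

Q = 0.109 × 32508 = 3543 C
n(e⁻) = 3543 / 96500 = 0.03672 mol
Zn²⁺ + 2e⁻ → Zn, so theoretical m(Zn) = 0.01836 × 65.38 = 1.200 g
Actual mass = 57.0% × 1.200 = 0.684 g

0.684 g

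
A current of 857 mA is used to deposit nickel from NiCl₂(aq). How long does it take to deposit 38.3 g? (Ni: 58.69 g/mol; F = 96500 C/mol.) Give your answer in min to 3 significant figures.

2450 min

n(Ni) = 38.3 / 58.69 = 0.6526 mol
Ni²⁺ + 2e⁻ → Ni, so n(e⁻) = 2 × 0.6526 = 1.305 mol
Q = 1.305 × 96500 = 1.259×10^5 C
t = Q / I = 1.259×10^5 / 0.857 = 1.469×10^5 s = 2450 min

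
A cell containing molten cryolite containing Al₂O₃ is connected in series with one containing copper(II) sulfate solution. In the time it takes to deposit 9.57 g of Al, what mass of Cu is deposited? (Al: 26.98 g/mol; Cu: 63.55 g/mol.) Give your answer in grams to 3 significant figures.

33.8 g

n(Al) = 9.57 / 26.98 = 0.3547 mol
Al³⁺ + 3e⁻ → Al, so n(e⁻) = 3 × 0.3547 = 1.064 mol
Same current for the same time ⇒ same n(e⁻) = 1.064 mol in both cells.
Cu²⁺ + 2e⁻ → Cu, so n(Cu) = 1.064 / 2 = 0.5320 mol
m(Cu) = 0.5320 × 63.55 = 33.8 g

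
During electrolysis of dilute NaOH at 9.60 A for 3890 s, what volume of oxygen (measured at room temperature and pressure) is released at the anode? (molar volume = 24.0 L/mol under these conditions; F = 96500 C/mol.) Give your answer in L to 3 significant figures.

2.32 L

Q = It = 9.60 × 3890 = 37340 C
Moles of electrons = 37340 / 96500 = 0.3869 mol
2H₂O → O₂ + 4H⁺ + 4e⁻, so n(O₂) = 0.3869 / 4 = 0.09673 mol
V = 0.09673 × 24.0 = 2.322 L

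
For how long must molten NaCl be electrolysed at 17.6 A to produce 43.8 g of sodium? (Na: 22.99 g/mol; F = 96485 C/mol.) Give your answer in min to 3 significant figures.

174 min

n(Na) = 43.8 / 22.99 = 1.905 mol
Na⁺ + e⁻ → Na, so n(e⁻) = 1.905 mol
Q = 1.905 × 96485 = 1.838×10^5 C
t = Q / I = 1.838×10^5 / 17.6 = 10440 s = 174 min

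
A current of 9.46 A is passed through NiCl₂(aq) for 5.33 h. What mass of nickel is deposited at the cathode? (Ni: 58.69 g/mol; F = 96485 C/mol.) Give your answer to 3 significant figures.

Q = It = 9.46 × 19188 = 1.815×10^5 C
n(e⁻) = Q/F = 1.815×10^5/96485 = 1.881 mol
Ni²⁺ + 2e⁻ → Ni, so n(Ni) = 1.881 / 2 = 0.9405 mol
m = 0.9405 × 58.69 = 55.2 g

55.2 g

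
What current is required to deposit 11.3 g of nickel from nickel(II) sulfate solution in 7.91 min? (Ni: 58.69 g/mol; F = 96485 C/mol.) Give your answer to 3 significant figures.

78.3 A

n(Ni) = 11.3 / 58.69 = 0.1925 mol
Ni²⁺ + 2e⁻ → Ni, so n(e⁻) = 2 × 0.1925 = 0.3850 mol
Q = 0.3850 × 96485 = 37150 C
I = Q / t = 37150 / 474.6 s = 78.3 A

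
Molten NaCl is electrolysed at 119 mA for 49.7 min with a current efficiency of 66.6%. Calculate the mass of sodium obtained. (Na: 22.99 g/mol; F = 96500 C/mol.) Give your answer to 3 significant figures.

Q = 0.119 × 2982 = 354.9 C
n(e⁻) = 354.9 / 96500 = 0.003678 mol
Na⁺ + e⁻ → Na, so theoretical m(Na) = 0.003678 × 22.99 = 0.08456 g
Actual mass = 66.6% × 0.08456 = 0.0563 g

0.0563 g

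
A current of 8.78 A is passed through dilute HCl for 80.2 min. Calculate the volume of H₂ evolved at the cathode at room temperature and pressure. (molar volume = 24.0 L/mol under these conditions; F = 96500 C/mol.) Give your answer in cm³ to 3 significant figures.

5250 cm³

Q = It = 8.78 × 4812 = 42250 C
Moles of electrons = 42250 / 96500 = 0.4378 mol
2H⁺ + 2e⁻ → H₂, so n(H₂) = 0.4378 / 2 = 0.2189 mol
V = 0.2189 × 24.0 = 5.254 L
= 5250 cm³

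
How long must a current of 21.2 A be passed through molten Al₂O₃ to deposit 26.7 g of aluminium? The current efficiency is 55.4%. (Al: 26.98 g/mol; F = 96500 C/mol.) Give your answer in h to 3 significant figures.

6.78 h

n(Al) = 26.7 / 26.98 = 0.9896 mol
Al³⁺ + 3e⁻ → Al, so n(e⁻) = 3 × 0.9896 = 2.969 mol
Q = 2.969 × 96500 / 0.554 = 5.172×10^5 C
t = Q / I = 5.172×10^5 / 21.2 = 24400 s = 6.78 h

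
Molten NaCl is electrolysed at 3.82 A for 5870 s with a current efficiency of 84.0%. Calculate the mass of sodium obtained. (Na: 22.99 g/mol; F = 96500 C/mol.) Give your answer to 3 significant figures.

4.49 g

Q = 3.82 × 5870 = 22420 C
n(e⁻) = 22420 / 96500 = 0.2323 mol
Na⁺ + e⁻ → Na, so theoretical m(Na) = 0.2323 × 22.99 = 5.341 g
Actual mass = 84.0% × 5.341 = 4.49 g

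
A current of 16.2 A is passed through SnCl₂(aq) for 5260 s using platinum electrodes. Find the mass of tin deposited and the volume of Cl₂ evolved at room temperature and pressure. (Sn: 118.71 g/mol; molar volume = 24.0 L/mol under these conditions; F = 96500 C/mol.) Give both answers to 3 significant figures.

52.4 g Sn; 10.6 L Cl₂

Q = 16.2 × 5260 = 85210 C; n(e⁻) = 85210 / 96500 = 0.8830 mol
Cathode: Sn²⁺ + 2e⁻ → Sn → n(Sn) = 0.8830/2 = 0.4415 mol → 52.4 g
Anode: 2Cl⁻ → Cl₂ + 2e⁻ → n(Cl₂) = 0.8830/2 = 0.4415 mol → 10.6 L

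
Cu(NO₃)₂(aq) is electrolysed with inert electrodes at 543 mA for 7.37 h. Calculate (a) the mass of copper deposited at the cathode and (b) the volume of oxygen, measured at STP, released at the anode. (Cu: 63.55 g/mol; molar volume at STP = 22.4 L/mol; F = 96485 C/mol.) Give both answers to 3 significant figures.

4.74 g Cu; 0.836 L O₂

Q = 0.543 × 26532 = 14410 C; n(e⁻) = 14410 / 96485 = 0.1493 mol
Cathode: Cu²⁺ + 2e⁻ → Cu → n(Cu) = 0.1493/2 = 0.07465 mol → 4.74 g
Anode: 2H₂O → O₂ + 4H⁺ + 4e⁻ → n(O₂) = 0.1493/4 = 0.03733 mol → 0.836 L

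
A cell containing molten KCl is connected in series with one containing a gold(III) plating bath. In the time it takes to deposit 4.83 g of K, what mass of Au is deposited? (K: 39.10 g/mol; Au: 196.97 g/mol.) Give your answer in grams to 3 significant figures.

8.11 g

n(K) = 4.83 / 39.10 = 0.1235 mol
K⁺ + e⁻ → K, so n(e⁻) = 0.1235 mol
Since the cells are in series, n(e⁻) in the Au cell is also 0.1235 mol.
Au³⁺ + 3e⁻ → Au, so n(Au) = 0.1235 / 3 = 0.04117 mol
m(Au) = 0.04117 × 196.97 = 8.11 g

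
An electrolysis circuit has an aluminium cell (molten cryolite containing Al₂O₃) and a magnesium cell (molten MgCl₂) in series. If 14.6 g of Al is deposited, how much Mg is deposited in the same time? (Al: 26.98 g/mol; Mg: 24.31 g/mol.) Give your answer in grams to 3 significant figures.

n(Al) = 14.6 / 26.98 = 0.5411 mol
Al³⁺ + 3e⁻ → Al, so n(e⁻) = 3 × 0.5411 = 1.623 mol
The cells are in series, so the same charge (and hence the same n(e⁻) = 1.623 mol) passes through both.
Mg²⁺ + 2e⁻ → Mg, so n(Mg) = 1.623 / 2 = 0.8115 mol
m(Mg) = 0.8115 × 24.31 = 19.7 g

19.7 g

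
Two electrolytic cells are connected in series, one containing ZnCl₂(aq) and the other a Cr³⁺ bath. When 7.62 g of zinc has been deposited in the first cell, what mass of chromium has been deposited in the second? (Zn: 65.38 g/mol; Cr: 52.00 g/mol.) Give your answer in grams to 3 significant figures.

4.04 g

n(Zn) = 7.62 / 65.38 = 0.1165 mol
Zn²⁺ + 2e⁻ → Zn, so n(e⁻) = 2 × 0.1165 = 0.2330 mol
Since the cells are in series, n(e⁻) in the Cr cell is also 0.2330 mol.
Cr³⁺ + 3e⁻ → Cr, so n(Cr) = 0.2330 / 3 = 0.07767 mol
m(Cr) = 0.07767 × 52.00 = 4.04 g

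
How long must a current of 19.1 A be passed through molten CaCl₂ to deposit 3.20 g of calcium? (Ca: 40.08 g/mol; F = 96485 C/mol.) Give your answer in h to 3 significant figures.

0.224 h

n(Ca) = 3.20 / 40.08 = 0.07984 mol
Ca²⁺ + 2e⁻ → Ca, so n(e⁻) = 2 × 0.07984 = 0.1597 mol
Q = 0.1597 × 96485 = 15410 C
t = Q / I = 15410 / 19.1 = 806.8 s = 0.224 h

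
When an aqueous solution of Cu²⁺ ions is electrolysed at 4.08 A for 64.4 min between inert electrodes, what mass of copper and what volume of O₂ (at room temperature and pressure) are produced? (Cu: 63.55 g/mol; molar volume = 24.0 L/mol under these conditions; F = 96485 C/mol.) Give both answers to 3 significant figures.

Q = 4.08 × 3864 = 15770 C; n(e⁻) = 15770 / 96485 = 0.1634 mol
Cathode: Cu²⁺ + 2e⁻ → Cu → n(Cu) = 0.1634/2 = 0.08170 mol → 5.19 g
Anode: 2H₂O → O₂ + 4H⁺ + 4e⁻ → n(O₂) = 0.1634/4 = 0.04085 mol → 0.980 L

5.19 g Cu; 0.980 L O₂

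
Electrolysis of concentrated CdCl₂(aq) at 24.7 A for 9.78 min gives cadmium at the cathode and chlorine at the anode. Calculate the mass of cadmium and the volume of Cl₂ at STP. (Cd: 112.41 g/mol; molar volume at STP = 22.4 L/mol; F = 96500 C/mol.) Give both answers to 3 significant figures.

Q = 24.7 × 586.8 = 14490 C; n(e⁻) = 14490 / 96500 = 0.1502 mol
Cathode: Cd²⁺ + 2e⁻ → Cd → n(Cd) = 0.1502/2 = 0.07510 mol → 8.44 g
Anode: 2Cl⁻ → Cl₂ + 2e⁻ → n(Cl₂) = 0.1502/2 = 0.07510 mol → 1.68 L

8.44 g Cd; 1.68 L Cl₂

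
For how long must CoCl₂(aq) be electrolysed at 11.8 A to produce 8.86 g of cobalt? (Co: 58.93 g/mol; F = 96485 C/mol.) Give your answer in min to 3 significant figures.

41.0 min

n(Co) = 8.86 / 58.93 = 0.1503 mol
Co²⁺ + 2e⁻ → Co, so n(e⁻) = 2 × 0.1503 = 0.3006 mol
Q = 0.3006 × 96485 = 29000 C
t = Q / I = 29000 / 11.8 = 2458 s = 41.0 min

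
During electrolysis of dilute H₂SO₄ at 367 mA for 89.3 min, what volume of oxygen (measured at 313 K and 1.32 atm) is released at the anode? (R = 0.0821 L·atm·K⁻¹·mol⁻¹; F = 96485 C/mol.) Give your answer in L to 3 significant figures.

Q = 0.367 A × 5358 s = 1966 C
Moles of electrons = 1966 / 96485 = 0.02038 mol
2H₂O → O₂ + 4H⁺ + 4e⁻, so n(O₂) = 0.02038 / 4 = 0.005095 mol
V = nRT/P = 0.005095 × 0.0821 × 313 / 1.32 = 0.09919 L

0.0992 L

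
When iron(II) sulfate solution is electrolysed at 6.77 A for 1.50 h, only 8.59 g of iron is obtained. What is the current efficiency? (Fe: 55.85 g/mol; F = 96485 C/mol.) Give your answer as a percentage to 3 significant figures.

81.2%

Q = 6.77 × 5400 = 36560 C
n(e⁻) = 36560 / 96485 = 0.3789 mol
Fe²⁺ + 2e⁻ → Fe, so theoretical n(Fe) = 0.1895 mol → 10.58 g
Efficiency = 8.59 / 10.58 = 0.8119 = 81.2%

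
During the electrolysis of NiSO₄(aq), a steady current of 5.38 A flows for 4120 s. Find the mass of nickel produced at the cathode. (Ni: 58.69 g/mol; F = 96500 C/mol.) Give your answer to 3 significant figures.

6.74 g

Charge passed = 5.38 × 4120 = 22170 C
n(e⁻) = 22170 / 96500 = 0.2297 mol
Ni²⁺ + 2e⁻ → Ni, so n(Ni) = 0.2297 / 2 = 0.1149 mol
m = 0.1149 × 58.69 = 6.74 g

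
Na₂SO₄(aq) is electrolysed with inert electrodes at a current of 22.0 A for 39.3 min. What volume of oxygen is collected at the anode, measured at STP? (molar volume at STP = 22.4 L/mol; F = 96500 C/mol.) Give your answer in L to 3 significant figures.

3.01 L

Q = 22.0 A × 2358 s = 51880 C
n(e⁻) = Q/F = 51880/96500 = 0.5376 mol
2H₂O → O₂ + 4H⁺ + 4e⁻, so n(O₂) = 0.5376 / 4 = 0.1344 mol
V = 0.1344 × 22.4 = 3.011 L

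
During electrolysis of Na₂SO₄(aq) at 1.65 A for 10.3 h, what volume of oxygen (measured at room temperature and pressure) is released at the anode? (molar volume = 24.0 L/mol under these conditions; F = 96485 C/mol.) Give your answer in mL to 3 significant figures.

Q = It = 1.65 × 37080 = 61180 C
n(e⁻) = Q/F = 61180/96485 = 0.6341 mol
2H₂O → O₂ + 4H⁺ + 4e⁻, so n(O₂) = 0.6341 / 4 = 0.1585 mol
V = 0.1585 × 24.0 = 3.804 L
= 3800 mL

3800 mL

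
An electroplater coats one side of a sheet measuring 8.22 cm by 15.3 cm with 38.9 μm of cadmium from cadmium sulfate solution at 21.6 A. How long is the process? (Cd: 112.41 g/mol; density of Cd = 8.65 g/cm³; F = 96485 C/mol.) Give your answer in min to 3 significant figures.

5.61 min

Plated area = 8.22 × 15.3 = 125.8 cm²
Volume = 125.8 × 38.9×10⁻⁴ cm = 0.4894 cm³
m(Cd) = 0.4894 × 8.65 = 4.233 g
n(Cd) = 4.233 / 112.41 = 0.03766 mol; n(e⁻) = 2 × 0.03766 = 0.07532 mol
Q = 0.07532 × 96485 = 7267 C
t = 7267 / 21.6 = 336.4 s = 5.61 min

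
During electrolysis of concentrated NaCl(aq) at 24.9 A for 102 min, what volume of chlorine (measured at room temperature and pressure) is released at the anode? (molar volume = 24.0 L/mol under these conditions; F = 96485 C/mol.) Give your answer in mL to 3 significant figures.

Q = It = 24.9 × 6120 = 1.524×10^5 C
n(e⁻) = 1.524×10^5 / 96485 = 1.580 mol
2Cl⁻ → Cl₂ + 2e⁻, so n(Cl₂) = 1.580 / 2 = 0.7900 mol
V = 0.7900 × 24.0 = 18.96 L
= 19000 mL

19000 mL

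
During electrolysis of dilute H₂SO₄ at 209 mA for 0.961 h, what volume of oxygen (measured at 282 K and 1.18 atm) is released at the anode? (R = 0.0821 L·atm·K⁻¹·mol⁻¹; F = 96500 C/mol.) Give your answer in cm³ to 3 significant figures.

36.8 cm³

Q = 0.209 A × 3459.6 s = 723.1 C
Moles of electrons = 723.1 / 96500 = 0.007493 mol
2H₂O → O₂ + 4H⁺ + 4e⁻, so n(O₂) = 0.007493 / 4 = 0.001873 mol
V = nRT/P = 0.001873 × 0.0821 × 282 / 1.18 = 0.03675 L
= 36.8 cm³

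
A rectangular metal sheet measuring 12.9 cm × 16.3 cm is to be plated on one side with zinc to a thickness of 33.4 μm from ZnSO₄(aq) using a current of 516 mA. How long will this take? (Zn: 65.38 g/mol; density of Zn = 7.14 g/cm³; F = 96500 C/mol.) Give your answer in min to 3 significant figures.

478 min

Plated area = 12.9 × 16.3 = 210.3 cm²
Volume = 210.3 × 33.4×10⁻⁴ cm = 0.7024 cm³
m(Zn) = 0.7024 × 7.14 = 5.015 g
n(Zn) = 5.015 / 65.38 = 0.07671 mol; n(e⁻) = 2 × 0.07671 = 0.1534 mol
Q = 0.1534 × 96500 = 14800 C
t = 14800 / 0.516 = 28680 s = 478 min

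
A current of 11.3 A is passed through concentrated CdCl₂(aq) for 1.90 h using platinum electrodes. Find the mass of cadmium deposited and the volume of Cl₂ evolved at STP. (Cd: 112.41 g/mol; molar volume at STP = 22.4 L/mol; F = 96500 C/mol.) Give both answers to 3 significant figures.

45.0 g Cd; 8.97 L Cl₂

Q = 11.3 × 6840 = 77290 C; n(e⁻) = 77290 / 96500 = 0.8009 mol
Cathode: Cd²⁺ + 2e⁻ → Cd → n(Cd) = 0.8009/2 = 0.4005 mol → 45.0 g
Anode: 2Cl⁻ → Cl₂ + 2e⁻ → n(Cl₂) = 0.8009/2 = 0.4005 mol → 8.97 L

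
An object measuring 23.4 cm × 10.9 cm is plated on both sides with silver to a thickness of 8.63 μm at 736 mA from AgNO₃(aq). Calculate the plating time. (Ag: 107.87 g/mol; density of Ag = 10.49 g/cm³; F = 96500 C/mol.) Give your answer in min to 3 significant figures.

93.6 min

Plated area = 2 × 23.4 × 10.9 = 510.1 cm²
Volume = 510.1 × 8.63×10⁻⁴ cm = 0.4402 cm³
m(Ag) = 0.4402 × 10.49 = 4.618 g
n(Ag) = 4.618 / 107.87 = 0.04281 mol; n(e⁻) = 0.04281 mol
Q = 0.04281 × 96500 = 4131 C
t = 4131 / 0.736 = 5613 s = 93.6 min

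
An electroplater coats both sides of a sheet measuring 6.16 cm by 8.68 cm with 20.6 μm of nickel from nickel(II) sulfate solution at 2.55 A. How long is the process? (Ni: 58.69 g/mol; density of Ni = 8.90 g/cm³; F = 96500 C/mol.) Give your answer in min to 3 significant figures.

42.1 min

Plated area = 2 × 6.16 × 8.68 = 106.9 cm²
Volume = 106.9 × 20.6×10⁻⁴ cm = 0.2202 cm³
m(Ni) = 0.2202 × 8.90 = 1.960 g
n(Ni) = 1.960 / 58.69 = 0.03340 mol; n(e⁻) = 2 × 0.03340 = 0.06680 mol
Q = 0.06680 × 96500 = 6446 C
t = 6446 / 2.55 = 2528 s = 42.1 min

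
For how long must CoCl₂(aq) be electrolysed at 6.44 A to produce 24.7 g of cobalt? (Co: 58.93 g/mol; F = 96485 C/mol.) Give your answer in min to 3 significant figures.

209 min

n(Co) = 24.7 / 58.93 = 0.4191 mol
Co²⁺ + 2e⁻ → Co, so n(e⁻) = 2 × 0.4191 = 0.8382 mol
Q = 0.8382 × 96485 = 80870 C
t = Q / I = 80870 / 6.44 = 12560 s = 209 min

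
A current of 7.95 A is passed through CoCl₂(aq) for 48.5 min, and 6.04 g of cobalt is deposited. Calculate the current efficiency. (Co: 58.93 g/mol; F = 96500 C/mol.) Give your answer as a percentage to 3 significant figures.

Q = 7.95 × 2910 = 23130 C
n(e⁻) = 23130 / 96500 = 0.2397 mol
Co²⁺ + 2e⁻ → Co, so theoretical n(Co) = 0.1199 mol → 7.066 g
Efficiency = 6.04 / 7.066 = 0.8548 = 85.5%

85.5%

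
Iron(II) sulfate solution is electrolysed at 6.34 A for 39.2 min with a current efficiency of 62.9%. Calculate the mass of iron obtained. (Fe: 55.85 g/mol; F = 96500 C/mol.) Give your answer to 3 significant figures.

2.71 g

Q = 6.34 × 2352 = 14910 C
n(e⁻) = 14910 / 96500 = 0.1545 mol
Fe²⁺ + 2e⁻ → Fe, so theoretical m(Fe) = 0.07725 × 55.85 = 4.314 g
Actual mass = 62.9% × 4.314 = 2.71 g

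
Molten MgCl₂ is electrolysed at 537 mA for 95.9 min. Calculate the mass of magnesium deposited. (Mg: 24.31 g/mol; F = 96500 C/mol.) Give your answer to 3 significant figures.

Q = 0.537 A × 5754 s = 3090 C
n(e⁻) = 3090 / 96500 = 0.03202 mol
Mg²⁺ + 2e⁻ → Mg, so n(Mg) = 0.03202 / 2 = 0.01601 mol
m = 0.01601 × 24.31 = 0.389 g

0.389 g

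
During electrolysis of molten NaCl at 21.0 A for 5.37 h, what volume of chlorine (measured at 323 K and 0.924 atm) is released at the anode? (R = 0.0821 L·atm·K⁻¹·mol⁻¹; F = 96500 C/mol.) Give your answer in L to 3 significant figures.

Q = 21.0 A × 19332 s = 4.060×10^5 C
Moles of electrons = 4.060×10^5 / 96500 = 4.207 mol
2Cl⁻ → Cl₂ + 2e⁻, so n(Cl₂) = 4.207 / 2 = 2.104 mol
V = nRT/P = 2.104 × 0.0821 × 323 / 0.924 = 60.38 L

60.4 L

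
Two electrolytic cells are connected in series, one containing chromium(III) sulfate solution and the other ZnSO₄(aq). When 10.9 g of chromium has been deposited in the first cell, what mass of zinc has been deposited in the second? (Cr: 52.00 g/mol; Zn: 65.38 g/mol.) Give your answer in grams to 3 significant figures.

20.6 g

n(Cr) = 10.9 / 52.00 = 0.2096 mol
Cr³⁺ + 3e⁻ → Cr, so n(e⁻) = 3 × 0.2096 = 0.6288 mol
In series, the same 0.6288 mol of electrons flows through the second cell.
Zn²⁺ + 2e⁻ → Zn, so n(Zn) = 0.6288 / 2 = 0.3144 mol
m(Zn) = 0.3144 × 65.38 = 20.6 g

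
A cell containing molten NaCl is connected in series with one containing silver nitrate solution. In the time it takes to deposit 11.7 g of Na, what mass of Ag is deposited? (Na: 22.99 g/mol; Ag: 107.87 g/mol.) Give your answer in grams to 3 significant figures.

n(Na) = 11.7 / 22.99 = 0.5089 mol
Na⁺ + e⁻ → Na, so n(e⁻) = 0.5089 mol
Same current for the same time ⇒ same n(e⁻) = 0.5089 mol in both cells.
Ag⁺ + e⁻ → Ag, so n(Ag) = 0.5089 mol
m(Ag) = 0.5089 × 107.87 = 54.9 g

54.9 g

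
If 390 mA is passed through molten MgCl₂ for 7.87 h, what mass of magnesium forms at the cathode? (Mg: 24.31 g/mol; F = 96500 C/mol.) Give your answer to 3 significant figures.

1.39 g

Charge passed = 0.390 × 28332 = 11050 C
Moles of electrons = 11050 / 96500 = 0.1145 mol
Mg²⁺ + 2e⁻ → Mg, so n(Mg) = 0.1145 / 2 = 0.05725 mol
m = 0.05725 × 24.31 = 1.39 g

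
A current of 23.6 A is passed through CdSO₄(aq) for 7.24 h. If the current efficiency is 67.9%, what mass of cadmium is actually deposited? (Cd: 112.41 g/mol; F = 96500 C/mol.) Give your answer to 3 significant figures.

243 g

Q = 23.6 × 26064 = 6.151×10^5 C
n(e⁻) = 6.151×10^5 / 96500 = 6.374 mol
Cd²⁺ + 2e⁻ → Cd, so theoretical m(Cd) = 3.187 × 112.41 = 358.3 g
Actual mass = 67.9% × 358.3 = 243 g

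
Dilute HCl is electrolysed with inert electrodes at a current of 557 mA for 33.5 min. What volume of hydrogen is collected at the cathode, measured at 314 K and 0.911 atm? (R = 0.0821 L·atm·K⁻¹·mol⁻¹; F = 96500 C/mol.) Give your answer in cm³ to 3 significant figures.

164 cm³

Charge passed = 0.557 × 2010 = 1120 C
n(e⁻) = 1120 / 96500 = 0.01161 mol
2H⁺ + 2e⁻ → H₂, so n(H₂) = 0.01161 / 2 = 0.005805 mol
V = nRT/P = 0.005805 × 0.0821 × 314 / 0.911 = 0.1643 L
= 164 cm³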